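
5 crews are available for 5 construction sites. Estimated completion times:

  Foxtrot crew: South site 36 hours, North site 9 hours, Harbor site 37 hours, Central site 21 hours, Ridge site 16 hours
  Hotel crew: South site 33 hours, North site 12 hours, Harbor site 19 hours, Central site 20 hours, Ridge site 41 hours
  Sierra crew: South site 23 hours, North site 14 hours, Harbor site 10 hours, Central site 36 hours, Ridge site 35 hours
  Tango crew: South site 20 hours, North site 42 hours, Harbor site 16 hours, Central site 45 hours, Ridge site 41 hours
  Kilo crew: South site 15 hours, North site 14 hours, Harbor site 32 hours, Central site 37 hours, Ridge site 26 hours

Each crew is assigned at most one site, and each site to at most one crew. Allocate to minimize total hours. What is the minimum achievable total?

Minimum total: 80 hours

Optimal: Foxtrot crew→Ridge site (16 hours), Hotel crew→Central site (20 hours), Sierra crew→Harbor site (10 hours), Tango crew→South site (20 hours), Kilo crew→North site (14 hours) — total 16+20+10+20+14 = 80 hours.
Row-greedy (each crew in turn takes its cheapest remaining site) gives 129 hours, worse by 49.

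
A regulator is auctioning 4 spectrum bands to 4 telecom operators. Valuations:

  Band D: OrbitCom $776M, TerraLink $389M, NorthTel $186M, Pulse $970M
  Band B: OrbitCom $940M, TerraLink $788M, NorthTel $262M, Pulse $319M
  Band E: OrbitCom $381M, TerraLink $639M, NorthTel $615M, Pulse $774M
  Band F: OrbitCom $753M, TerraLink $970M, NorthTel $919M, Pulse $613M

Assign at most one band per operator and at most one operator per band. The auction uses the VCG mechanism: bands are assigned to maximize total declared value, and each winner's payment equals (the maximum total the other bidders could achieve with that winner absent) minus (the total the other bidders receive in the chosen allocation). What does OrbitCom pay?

OrbitCom pays $122M.

Efficient allocation: OrbitCom→Band B ($940M), TerraLink→Band F ($970M), NorthTel→Band E ($615M), Pulse→Band D ($970M); total welfare W = $3495M.
OrbitCom receives Band B at value $940M, so the others get W − 940 = $2555M.
Without OrbitCom: best allocation of the remaining 3 bidders over all 4 bands is TerraLink→Band B ($788M), NorthTel→Band F ($919M), Pulse→Band D ($970M), total $2677M.
VCG payment = (others' best without OrbitCom) − (others' welfare with OrbitCom) = 2677 − 2555 = $122M.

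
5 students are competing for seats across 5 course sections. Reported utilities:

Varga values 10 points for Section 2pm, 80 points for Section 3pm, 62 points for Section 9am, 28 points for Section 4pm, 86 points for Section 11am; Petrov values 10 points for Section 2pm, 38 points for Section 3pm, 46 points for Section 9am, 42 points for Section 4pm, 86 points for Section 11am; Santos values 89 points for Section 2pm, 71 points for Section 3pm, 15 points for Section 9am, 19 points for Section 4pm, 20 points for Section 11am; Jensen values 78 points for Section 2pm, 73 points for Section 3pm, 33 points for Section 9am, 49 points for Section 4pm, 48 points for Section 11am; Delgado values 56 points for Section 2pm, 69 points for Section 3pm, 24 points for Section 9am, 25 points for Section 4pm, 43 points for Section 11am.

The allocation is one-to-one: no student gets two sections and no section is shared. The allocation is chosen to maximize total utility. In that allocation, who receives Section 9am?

Optimal: Varga→Section 9am (62 points), Petrov→Section 11am (86 points), Santos→Section 2pm (89 points), Jensen→Section 4pm (49 points), Delgado→Section 3pm (69 points) — total 62+86+89+49+69 = 355 points.
Next-best assignment: Varga→Section 11am, Petrov→Section 9am, Santos→Section 2pm, Jensen→Section 4pm, Delgado→Section 3pm = 339 points.
Checked against all permutations: 355 points is optimal.
Varga's own top section is Section 11am (86 points), but forcing Varga→Section 11am and reassigning the rest optimally gives only 339 points — worse by 16.

Varga receives Section 9am.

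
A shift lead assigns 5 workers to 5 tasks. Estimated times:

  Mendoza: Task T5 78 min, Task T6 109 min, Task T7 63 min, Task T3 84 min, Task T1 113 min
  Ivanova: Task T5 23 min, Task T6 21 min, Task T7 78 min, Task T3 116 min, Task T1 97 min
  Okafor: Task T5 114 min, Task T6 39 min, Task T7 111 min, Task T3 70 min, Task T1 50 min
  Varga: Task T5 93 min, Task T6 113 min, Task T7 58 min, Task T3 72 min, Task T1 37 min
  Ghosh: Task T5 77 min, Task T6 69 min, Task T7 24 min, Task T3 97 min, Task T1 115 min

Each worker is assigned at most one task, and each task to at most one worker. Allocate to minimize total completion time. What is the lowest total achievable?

This is the linear assignment problem.
Optimal: Mendoza→Task T3 (84 min), Ivanova→Task T5 (23 min), Okafor→Task T6 (39 min), Varga→Task T1 (37 min), Ghosh→Task T7 (24 min) — total 84+23+39+37+24 = 207 min.
Min-entry greedy (repeatedly take the single cheapest remaining cell) gives 230 min, worse by 23.
Next-best assignment: Mendoza→Task T5, Ivanova→Task T6, Okafor→Task T3, Varga→Task T1, Ghosh→Task T7 = 230 min.

Min total: 207 min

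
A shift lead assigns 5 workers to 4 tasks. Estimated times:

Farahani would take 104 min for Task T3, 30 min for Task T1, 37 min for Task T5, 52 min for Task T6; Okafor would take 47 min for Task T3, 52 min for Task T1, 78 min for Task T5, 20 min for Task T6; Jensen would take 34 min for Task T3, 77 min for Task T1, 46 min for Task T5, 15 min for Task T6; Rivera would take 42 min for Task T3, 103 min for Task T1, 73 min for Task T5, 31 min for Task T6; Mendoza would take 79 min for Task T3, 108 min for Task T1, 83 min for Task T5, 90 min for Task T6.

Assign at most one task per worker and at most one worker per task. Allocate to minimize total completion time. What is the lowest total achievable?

Optimal: Rivera→Task T3 (42 min), Farahani→Task T1 (30 min), Jensen→Task T5 (46 min), Okafor→Task T6 (20 min) — total 42+30+46+20 = 138 min.
Swapping Rivera↔Okafor (Rivera→Task T6 31 min, Okafor→Task T3 47 min) adds 16.
No other one-to-one assignment undercuts 138 min.

Min total: 138 min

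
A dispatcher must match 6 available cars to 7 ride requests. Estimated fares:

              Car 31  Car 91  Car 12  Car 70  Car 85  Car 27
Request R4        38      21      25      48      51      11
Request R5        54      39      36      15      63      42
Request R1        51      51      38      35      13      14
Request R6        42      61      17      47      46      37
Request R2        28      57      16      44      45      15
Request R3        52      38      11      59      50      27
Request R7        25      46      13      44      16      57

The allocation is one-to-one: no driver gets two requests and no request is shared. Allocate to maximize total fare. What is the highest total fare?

Max total: $320

This is the linear assignment problem.
Optimal: Car 31→Request R5 ($54), Car 91→Request R6 ($61), Car 12→Request R1 ($38), Car 70→Request R3 ($59), Car 85→Request R4 ($51), Car 27→Request R7 ($57) — total 54+61+38+59+51+57 = $320.
Swapping Car 27↔Car 85 (Car 27→Request R4 $11, Car 85→Request R7 $16) loses 81.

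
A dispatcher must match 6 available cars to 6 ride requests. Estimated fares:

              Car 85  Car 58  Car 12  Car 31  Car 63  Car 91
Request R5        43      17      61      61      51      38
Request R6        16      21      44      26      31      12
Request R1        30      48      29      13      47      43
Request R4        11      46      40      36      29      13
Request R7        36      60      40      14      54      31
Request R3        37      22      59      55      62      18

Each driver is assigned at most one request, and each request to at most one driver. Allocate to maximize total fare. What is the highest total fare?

Optimal: Car 85→Request R7 ($36), Car 58→Request R4 ($46), Car 12→Request R6 ($44), Car 31→Request R5 ($61), Car 63→Request R3 ($62), Car 91→Request R1 ($43) — total 36+46+44+61+62+43 = $292.
Row-greedy (each driver in turn takes its best remaining request) gives $257, worse by 35.
Swapping Car 31↔Car 63 (Car 31→Request R3 $55, Car 63→Request R5 $51) loses 17.

Max total: $292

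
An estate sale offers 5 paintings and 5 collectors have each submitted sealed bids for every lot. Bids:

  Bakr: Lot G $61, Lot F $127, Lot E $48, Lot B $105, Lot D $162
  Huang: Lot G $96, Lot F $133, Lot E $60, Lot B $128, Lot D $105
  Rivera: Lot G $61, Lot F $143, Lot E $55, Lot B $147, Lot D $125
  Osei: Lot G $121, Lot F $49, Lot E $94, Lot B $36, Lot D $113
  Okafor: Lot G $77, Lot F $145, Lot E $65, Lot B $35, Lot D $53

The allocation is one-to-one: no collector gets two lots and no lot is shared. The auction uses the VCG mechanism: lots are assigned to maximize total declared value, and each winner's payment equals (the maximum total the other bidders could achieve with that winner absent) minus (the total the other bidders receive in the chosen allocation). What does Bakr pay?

Bakr pays $37.

Efficient allocation: Bakr→Lot D ($162), Huang→Lot G ($96), Rivera→Lot B ($147), Osei→Lot E ($94), Okafor→Lot F ($145); total welfare W = $644.
Bakr receives Lot D at value $162, so the others get W − 162 = $482.
Without Bakr: best allocation of the remaining 4 bidders over all 5 lots is Huang→Lot B ($128), Rivera→Lot D ($125), Osei→Lot G ($121), Okafor→Lot F ($145), total $519.
VCG payment = (others' best without Bakr) − (others' welfare with Bakr) = 519 − 482 = $37.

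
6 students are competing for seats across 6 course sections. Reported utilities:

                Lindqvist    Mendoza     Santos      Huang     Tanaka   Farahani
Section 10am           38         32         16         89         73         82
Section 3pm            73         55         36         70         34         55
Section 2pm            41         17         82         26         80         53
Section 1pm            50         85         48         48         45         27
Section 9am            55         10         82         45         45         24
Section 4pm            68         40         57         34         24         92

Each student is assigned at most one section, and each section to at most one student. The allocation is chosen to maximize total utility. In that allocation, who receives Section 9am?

Santos receives Section 9am.

Optimal: Lindqvist→Section 3pm (73 points), Mendoza→Section 1pm (85 points), Santos→Section 9am (82 points), Huang→Section 10am (89 points), Tanaka→Section 2pm (80 points), Farahani→Section 4pm (92 points) — total 73+85+82+89+80+92 = 501 points.
Next-best assignment: Lindqvist→Section 4pm, Mendoza→Section 1pm, Santos→Section 9am, Huang→Section 3pm, Tanaka→Section 2pm, Farahani→Section 10am = 467 points.
Every other assignment is strictly worse.
Santos's own top section is Section 2pm (82 points), but forcing Santos→Section 2pm and reassigning the rest optimally gives only 466 points — worse by 35.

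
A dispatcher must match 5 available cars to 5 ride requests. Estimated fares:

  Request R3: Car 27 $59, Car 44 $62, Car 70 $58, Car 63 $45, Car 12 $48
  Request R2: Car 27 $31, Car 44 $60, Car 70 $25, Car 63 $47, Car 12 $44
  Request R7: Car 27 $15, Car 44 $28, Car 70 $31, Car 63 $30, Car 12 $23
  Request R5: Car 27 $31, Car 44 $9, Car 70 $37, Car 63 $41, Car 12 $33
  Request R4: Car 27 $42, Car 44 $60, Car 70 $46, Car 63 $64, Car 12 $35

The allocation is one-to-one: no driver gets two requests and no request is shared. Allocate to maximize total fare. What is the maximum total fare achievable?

Treat this as an assignment problem: match each driver to one request.
Optimal: Car 27→Request R3 ($59), Car 44→Request R2 ($60), Car 70→Request R7 ($31), Car 63→Request R4 ($64), Car 12→Request R5 ($33) — total 59+60+31+64+33 = $247.
Row-greedy (each driver in turn takes its best remaining request) gives $229, worse by 18.

Max total: $247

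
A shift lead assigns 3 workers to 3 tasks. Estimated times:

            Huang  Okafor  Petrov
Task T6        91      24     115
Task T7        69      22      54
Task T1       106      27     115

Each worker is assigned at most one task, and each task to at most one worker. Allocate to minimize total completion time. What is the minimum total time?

Optimal: Huang→Task T6 (91 min), Okafor→Task T1 (27 min), Petrov→Task T7 (54 min) — total 91+27+54 = 172 min.
Column-greedy (each task in turn goes to its cheapest remaining worker) gives 184 min, worse by 12.
No other one-to-one assignment undercuts 172 min.

Min total: 172 min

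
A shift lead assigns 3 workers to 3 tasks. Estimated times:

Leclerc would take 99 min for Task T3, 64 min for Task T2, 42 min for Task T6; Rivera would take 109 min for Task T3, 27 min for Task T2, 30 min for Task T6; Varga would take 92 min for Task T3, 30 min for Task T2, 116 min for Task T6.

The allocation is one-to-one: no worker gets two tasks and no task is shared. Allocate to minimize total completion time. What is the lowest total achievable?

This is the linear assignment problem.
Optimal: Leclerc→Task T3 (99 min), Rivera→Task T6 (30 min), Varga→Task T2 (30 min) — total 99+30+30 = 159 min.
Row-greedy (each worker in turn takes its cheapest remaining task) gives 161 min, worse by 2.
Next-best assignment: Leclerc→Task T6, Rivera→Task T2, Varga→Task T3 = 161 min.

Min total: 159 min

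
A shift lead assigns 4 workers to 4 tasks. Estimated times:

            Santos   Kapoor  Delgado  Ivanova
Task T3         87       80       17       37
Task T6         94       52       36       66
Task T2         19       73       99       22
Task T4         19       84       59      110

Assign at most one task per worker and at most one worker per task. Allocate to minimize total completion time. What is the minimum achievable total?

Optimal: Santos→Task T4 (19 min), Kapoor→Task T6 (52 min), Delgado→Task T3 (17 min), Ivanova→Task T2 (22 min) — total 19+52+17+22 = 110 min.
Row-greedy (each worker in turn takes its cheapest remaining task) gives 198 min, worse by 88.
Every other assignment is strictly worse.

Min total: 110 min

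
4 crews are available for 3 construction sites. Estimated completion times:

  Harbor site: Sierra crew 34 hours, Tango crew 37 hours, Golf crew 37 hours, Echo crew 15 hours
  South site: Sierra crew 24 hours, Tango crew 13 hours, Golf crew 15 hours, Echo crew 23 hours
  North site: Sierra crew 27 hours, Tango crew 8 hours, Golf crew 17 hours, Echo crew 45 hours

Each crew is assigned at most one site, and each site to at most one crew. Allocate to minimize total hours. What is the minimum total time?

Optimal: Echo crew→Harbor site (15 hours), Golf crew→South site (15 hours), Tango crew→North site (8 hours) — total 15+15+8 = 38 hours.
Checked against all permutations: 38 hours is optimal.

Min total: 38 hours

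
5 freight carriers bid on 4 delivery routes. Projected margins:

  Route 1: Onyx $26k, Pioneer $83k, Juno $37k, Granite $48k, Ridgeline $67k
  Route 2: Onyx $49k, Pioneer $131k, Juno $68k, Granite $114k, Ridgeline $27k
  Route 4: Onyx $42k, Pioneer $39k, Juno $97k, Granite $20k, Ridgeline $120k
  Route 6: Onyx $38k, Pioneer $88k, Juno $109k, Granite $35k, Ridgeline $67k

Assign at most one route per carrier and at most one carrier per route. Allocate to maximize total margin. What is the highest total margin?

Optimal: Pioneer→Route 1 ($83k), Granite→Route 2 ($114k), Ridgeline→Route 4 ($120k), Juno→Route 6 ($109k) — total 83+114+120+109 = $426k.
Max-entry greedy (repeatedly take the single best remaining cell) gives $408k, worse by 18.
Next-best assignment: Granite→Route 1, Pioneer→Route 2, Ridgeline→Route 4, Juno→Route 6 = $408k.
Swapping Pioneer↔Ridgeline (Pioneer→Route 4 $39k, Ridgeline→Route 1 $67k) loses 97.

Max total: $426k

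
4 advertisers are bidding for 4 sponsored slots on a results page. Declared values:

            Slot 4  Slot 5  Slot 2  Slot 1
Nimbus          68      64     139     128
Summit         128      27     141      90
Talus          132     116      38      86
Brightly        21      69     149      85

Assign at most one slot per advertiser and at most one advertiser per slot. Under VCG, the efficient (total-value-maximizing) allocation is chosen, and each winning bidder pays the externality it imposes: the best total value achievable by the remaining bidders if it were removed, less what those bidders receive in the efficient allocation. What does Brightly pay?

Brightly pays $29.

Efficient allocation: Nimbus→Slot 1 ($128), Summit→Slot 4 ($128), Talus→Slot 5 ($116), Brightly→Slot 2 ($149); total welfare W = $521.
Brightly receives Slot 2 at value $149, so the others get W − 149 = $372.
Without Brightly: best allocation of the remaining 3 bidders over all 4 slots is Nimbus→Slot 1 ($128), Summit→Slot 2 ($141), Talus→Slot 4 ($132), total $401.
VCG payment = (others' best without Brightly) − (others' welfare with Brightly) = 401 − 372 = $29.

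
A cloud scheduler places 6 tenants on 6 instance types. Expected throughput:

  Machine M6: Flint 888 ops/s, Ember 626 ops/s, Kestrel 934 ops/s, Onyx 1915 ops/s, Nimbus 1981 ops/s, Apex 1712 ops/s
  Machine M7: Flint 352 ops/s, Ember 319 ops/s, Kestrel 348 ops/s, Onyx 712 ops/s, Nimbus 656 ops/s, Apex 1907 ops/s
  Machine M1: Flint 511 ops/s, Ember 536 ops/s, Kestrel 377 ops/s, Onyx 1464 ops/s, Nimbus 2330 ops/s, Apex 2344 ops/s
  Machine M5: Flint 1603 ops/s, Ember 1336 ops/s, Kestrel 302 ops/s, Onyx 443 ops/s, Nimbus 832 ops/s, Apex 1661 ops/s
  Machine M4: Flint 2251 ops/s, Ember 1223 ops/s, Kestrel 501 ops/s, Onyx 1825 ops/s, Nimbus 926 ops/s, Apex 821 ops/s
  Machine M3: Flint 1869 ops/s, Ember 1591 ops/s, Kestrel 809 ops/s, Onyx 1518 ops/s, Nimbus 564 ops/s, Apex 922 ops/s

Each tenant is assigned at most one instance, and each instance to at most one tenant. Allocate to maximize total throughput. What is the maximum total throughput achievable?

Max total: 10548 ops/s

This is the linear assignment problem.
Optimal: Flint→Machine M4 (2251 ops/s), Ember→Machine M5 (1336 ops/s), Kestrel→Machine M3 (809 ops/s), Onyx→Machine M6 (1915 ops/s), Nimbus→Machine M1 (2330 ops/s), Apex→Machine M7 (1907 ops/s) — total 2251+1336+809+1915+2330+1907 = 10548 ops/s.
Swapping Ember↔Nimbus (Ember→Machine M1 536 ops/s, Nimbus→Machine M5 832 ops/s) loses 2298.
Checked against all permutations: 10548 ops/s is optimal.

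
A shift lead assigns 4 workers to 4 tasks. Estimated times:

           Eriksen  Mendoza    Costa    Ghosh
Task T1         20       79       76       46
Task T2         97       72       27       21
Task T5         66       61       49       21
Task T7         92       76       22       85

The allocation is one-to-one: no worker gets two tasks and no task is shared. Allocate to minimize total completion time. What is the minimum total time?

Minimum total: 124 min

Treat this as an assignment problem: match each worker to one task.
Optimal: Eriksen→Task T1 (20 min), Mendoza→Task T5 (61 min), Costa→Task T7 (22 min), Ghosh→Task T2 (21 min) — total 20+61+22+21 = 124 min.
Column-greedy (each task in turn goes to its cheapest remaining worker) gives 166 min, worse by 42.
Checked against all permutations: 124 min is optimal.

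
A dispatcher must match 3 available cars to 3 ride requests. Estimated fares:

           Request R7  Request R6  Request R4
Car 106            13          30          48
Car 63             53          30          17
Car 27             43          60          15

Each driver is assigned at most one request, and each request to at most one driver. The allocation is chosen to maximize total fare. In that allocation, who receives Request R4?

Treat this as an assignment problem: match each driver to one request.
Optimal: Car 106→Request R4 ($48), Car 63→Request R7 ($53), Car 27→Request R6 ($60) — total 48+53+60 = $161.
Next-best assignment: Car 106→Request R4, Car 63→Request R6, Car 27→Request R7 = $121.
Swapping Car 106↔Car 63 (Car 106→Request R7 $13, Car 63→Request R4 $17) loses 71.
Checked against all permutations: $161 is optimal.

Car 106 receives Request R4.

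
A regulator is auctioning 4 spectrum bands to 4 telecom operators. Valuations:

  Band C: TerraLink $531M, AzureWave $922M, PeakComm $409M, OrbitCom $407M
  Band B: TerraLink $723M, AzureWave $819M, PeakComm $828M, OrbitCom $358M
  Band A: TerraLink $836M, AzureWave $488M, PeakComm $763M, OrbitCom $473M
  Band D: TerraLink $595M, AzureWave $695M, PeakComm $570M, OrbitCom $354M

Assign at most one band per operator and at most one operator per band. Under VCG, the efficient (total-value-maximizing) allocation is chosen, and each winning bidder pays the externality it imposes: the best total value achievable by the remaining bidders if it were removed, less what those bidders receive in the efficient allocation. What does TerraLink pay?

TerraLink pays $119M.

Efficient allocation: TerraLink→Band A ($836M), AzureWave→Band C ($922M), PeakComm→Band B ($828M), OrbitCom→Band D ($354M); total welfare W = $2940M.
TerraLink receives Band A at value $836M, so the others get W − 836 = $2104M.
Without TerraLink: best allocation of the remaining 3 bidders over all 4 bands is AzureWave→Band C ($922M), PeakComm→Band B ($828M), OrbitCom→Band A ($473M), total $2223M.
VCG payment = (others' best without TerraLink) − (others' welfare with TerraLink) = 2223 − 2104 = $119M.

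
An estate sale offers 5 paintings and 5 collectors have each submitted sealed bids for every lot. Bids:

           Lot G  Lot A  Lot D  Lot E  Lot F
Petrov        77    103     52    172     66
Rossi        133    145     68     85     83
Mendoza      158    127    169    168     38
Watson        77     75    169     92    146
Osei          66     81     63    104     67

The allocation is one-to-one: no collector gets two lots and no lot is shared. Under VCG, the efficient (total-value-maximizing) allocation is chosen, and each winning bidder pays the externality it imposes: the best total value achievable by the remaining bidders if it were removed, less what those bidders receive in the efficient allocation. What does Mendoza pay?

Mendoza pays $2.

Efficient allocation: Petrov→Lot E ($172), Rossi→Lot A ($145), Mendoza→Lot G ($158), Watson→Lot D ($169), Osei→Lot F ($67); total welfare W = $711.
Mendoza receives Lot G at value $158, so the others get W − 158 = $553.
Without Mendoza: best allocation of the remaining 4 bidders over all 5 lots is Petrov→Lot E ($172), Rossi→Lot G ($133), Watson→Lot D ($169), Osei→Lot A ($81), total $555.
VCG payment = (others' best without Mendoza) − (others' welfare with Mendoza) = 555 − 553 = $2.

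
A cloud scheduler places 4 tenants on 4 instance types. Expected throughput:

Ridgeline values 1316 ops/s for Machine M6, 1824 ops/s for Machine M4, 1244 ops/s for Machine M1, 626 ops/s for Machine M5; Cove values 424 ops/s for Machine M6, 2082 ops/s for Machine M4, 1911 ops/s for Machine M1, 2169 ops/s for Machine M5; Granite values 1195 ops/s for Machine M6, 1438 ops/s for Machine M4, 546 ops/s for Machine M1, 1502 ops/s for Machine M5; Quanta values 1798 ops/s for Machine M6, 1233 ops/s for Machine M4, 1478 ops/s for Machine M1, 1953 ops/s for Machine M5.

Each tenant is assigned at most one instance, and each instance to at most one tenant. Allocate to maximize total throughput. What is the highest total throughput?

This is the linear assignment problem.
Optimal: Ridgeline→Machine M4 (1824 ops/s), Cove→Machine M1 (1911 ops/s), Granite→Machine M5 (1502 ops/s), Quanta→Machine M6 (1798 ops/s) — total 1824+1911+1502+1798 = 7035 ops/s.
Row-greedy (each tenant in turn takes its best remaining instance) gives 6666 ops/s, worse by 369.
Next-best assignment: Ridgeline→Machine M4, Cove→Machine M1, Granite→Machine M6, Quanta→Machine M5 = 6883 ops/s.
Swapping Quanta↔Cove (Quanta→Machine M1 1478 ops/s, Cove→Machine M6 424 ops/s) loses 1807.
Every other assignment is strictly worse.

Max total: 7035 ops/s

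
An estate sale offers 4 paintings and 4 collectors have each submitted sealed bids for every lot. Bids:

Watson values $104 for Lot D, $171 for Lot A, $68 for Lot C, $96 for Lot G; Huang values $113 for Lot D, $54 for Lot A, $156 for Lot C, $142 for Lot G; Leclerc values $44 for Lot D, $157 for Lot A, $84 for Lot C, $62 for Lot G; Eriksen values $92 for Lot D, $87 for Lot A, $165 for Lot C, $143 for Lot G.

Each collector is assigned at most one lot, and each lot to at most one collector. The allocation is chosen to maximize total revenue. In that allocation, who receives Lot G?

Huang receives Lot G.

This is a one-to-one assignment (maximum-weight bipartite matching).
Optimal: Watson→Lot D ($104), Huang→Lot G ($142), Leclerc→Lot A ($157), Eriksen→Lot C ($165) — total 104+142+157+165 = $568.
Swapping Watson↔Eriksen (Watson→Lot C $68, Eriksen→Lot D $92) loses 109.
Huang's own top lot is Lot C ($156), but forcing Huang→Lot C and reassigning the rest optimally gives only $560 — worse by 8.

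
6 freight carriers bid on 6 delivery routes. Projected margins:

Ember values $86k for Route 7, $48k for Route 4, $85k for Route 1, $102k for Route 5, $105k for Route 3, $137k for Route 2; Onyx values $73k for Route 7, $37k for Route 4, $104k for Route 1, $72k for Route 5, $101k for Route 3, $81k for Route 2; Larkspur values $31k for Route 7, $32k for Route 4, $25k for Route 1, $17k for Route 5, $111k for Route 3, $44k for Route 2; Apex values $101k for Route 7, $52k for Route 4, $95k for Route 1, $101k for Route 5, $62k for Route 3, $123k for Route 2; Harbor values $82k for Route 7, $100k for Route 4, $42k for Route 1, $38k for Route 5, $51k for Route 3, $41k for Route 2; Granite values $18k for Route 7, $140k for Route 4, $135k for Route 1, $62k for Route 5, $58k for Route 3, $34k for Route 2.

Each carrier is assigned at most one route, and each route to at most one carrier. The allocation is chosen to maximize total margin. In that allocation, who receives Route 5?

Optimal: Ember→Route 2 ($137k), Onyx→Route 1 ($104k), Larkspur→Route 3 ($111k), Apex→Route 5 ($101k), Harbor→Route 7 ($82k), Granite→Route 4 ($140k) — total 137+104+111+101+82+140 = $675k.
Next-best assignment: Ember→Route 5, Onyx→Route 1, Larkspur→Route 3, Apex→Route 2, Harbor→Route 7, Granite→Route 4 = $662k.
Apex's own top route is Route 2 ($123k), but forcing Apex→Route 2 and reassigning the rest optimally gives only $662k — worse by 13.

Apex receives Route 5.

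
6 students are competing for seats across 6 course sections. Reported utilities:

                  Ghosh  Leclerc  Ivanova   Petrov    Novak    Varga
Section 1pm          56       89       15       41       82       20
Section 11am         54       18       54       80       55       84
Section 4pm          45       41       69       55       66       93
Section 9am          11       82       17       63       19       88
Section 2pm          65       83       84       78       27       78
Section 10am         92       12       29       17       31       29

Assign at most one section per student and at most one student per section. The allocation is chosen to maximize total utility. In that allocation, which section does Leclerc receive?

Optimal: Ghosh→Section 10am (92 points), Leclerc→Section 9am (82 points), Ivanova→Section 2pm (84 points), Petrov→Section 11am (80 points), Novak→Section 1pm (82 points), Varga→Section 4pm (93 points) — total 92+82+84+80+82+93 = 513 points.
Next-best assignment: Ghosh→Section 10am, Leclerc→Section 1pm, Ivanova→Section 2pm, Petrov→Section 11am, Novak→Section 4pm, Varga→Section 9am = 499 points.
Swapping Ivanova↔Petrov (Ivanova→Section 11am 54 points, Petrov→Section 2pm 78 points) loses 32.
Leclerc's own top section is Section 1pm (89 points), but forcing Leclerc→Section 1pm and reassigning the rest optimally gives only 499 points — worse by 14.

Leclerc receives Section 9am.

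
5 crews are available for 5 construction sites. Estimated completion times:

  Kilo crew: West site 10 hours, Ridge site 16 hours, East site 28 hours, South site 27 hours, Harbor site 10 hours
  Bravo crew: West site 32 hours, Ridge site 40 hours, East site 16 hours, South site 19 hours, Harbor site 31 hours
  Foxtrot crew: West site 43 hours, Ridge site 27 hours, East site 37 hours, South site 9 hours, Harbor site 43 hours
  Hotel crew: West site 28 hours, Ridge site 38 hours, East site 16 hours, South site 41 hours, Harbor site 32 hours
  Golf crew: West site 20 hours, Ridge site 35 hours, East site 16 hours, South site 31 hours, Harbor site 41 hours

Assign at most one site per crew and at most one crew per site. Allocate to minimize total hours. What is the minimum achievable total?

Minimum total: 92 hours

Optimal: Kilo crew→Ridge site (16 hours), Bravo crew→Harbor site (31 hours), Foxtrot crew→South site (9 hours), Hotel crew→East site (16 hours), Golf crew→West site (20 hours) — total 16+31+9+16+20 = 92 hours.
Row-greedy (each crew in turn takes its cheapest remaining site) gives 102 hours, worse by 10.
Checked against all permutations: 92 hours is optimal.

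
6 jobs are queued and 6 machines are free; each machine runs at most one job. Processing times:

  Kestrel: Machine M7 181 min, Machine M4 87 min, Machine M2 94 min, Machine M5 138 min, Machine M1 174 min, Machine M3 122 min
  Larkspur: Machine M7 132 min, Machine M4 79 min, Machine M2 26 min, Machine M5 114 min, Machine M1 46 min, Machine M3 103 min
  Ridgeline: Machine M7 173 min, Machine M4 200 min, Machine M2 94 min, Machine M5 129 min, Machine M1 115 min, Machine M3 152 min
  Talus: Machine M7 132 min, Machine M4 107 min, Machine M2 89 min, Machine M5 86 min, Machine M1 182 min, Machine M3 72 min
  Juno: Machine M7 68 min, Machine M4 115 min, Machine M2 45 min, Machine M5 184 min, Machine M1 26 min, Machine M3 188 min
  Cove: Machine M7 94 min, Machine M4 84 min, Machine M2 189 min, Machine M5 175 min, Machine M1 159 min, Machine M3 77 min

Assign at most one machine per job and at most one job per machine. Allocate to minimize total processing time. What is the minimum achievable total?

Minimum total: 434 min

This is a one-to-one assignment (minimum-cost bipartite matching).
Optimal: Kestrel→Machine M4 (87 min), Larkspur→Machine M2 (26 min), Ridgeline→Machine M5 (129 min), Talus→Machine M3 (72 min), Juno→Machine M1 (26 min), Cove→Machine M7 (94 min) — total 87+26+129+72+26+94 = 434 min.
Swapping Talus↔Cove (Talus→Machine M7 132 min, Cove→Machine M3 77 min) adds 43.
No other one-to-one assignment undercuts 434 min.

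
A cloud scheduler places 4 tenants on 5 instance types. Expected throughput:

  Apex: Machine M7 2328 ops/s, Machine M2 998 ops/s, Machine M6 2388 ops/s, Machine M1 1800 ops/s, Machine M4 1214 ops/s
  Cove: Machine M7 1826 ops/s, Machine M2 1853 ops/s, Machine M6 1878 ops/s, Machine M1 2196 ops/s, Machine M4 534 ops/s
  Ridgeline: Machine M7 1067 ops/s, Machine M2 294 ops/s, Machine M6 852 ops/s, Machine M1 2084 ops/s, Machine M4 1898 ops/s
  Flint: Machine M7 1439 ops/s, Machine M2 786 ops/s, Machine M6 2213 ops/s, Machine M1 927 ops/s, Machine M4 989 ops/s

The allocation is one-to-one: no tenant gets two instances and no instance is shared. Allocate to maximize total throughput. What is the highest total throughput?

Optimal: Apex→Machine M7 (2328 ops/s), Cove→Machine M1 (2196 ops/s), Ridgeline→Machine M4 (1898 ops/s), Flint→Machine M6 (2213 ops/s) — total 2328+2196+1898+2213 = 8635 ops/s.
Row-greedy (each tenant in turn takes its best remaining instance) gives 7921 ops/s, worse by 714.
Next-best assignment: Apex→Machine M7, Cove→Machine M2, Ridgeline→Machine M1, Flint→Machine M6 = 8478 ops/s.
Swapping Flint↔Cove (Flint→Machine M1 927 ops/s, Cove→Machine M6 1878 ops/s) loses 1604.

Maximum total: 8635 ops/s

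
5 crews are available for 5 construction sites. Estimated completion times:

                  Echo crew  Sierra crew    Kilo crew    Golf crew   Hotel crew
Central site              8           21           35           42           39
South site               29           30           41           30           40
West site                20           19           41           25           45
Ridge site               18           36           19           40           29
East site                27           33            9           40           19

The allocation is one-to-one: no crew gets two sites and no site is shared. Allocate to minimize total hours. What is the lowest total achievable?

Minimum total: 95 hours

Optimal: Echo crew→Central site (8 hours), Sierra crew→West site (19 hours), Kilo crew→Ridge site (19 hours), Golf crew→South site (30 hours), Hotel crew→East site (19 hours) — total 8+19+19+30+19 = 95 hours.
Checked against all permutations: 95 hours is optimal.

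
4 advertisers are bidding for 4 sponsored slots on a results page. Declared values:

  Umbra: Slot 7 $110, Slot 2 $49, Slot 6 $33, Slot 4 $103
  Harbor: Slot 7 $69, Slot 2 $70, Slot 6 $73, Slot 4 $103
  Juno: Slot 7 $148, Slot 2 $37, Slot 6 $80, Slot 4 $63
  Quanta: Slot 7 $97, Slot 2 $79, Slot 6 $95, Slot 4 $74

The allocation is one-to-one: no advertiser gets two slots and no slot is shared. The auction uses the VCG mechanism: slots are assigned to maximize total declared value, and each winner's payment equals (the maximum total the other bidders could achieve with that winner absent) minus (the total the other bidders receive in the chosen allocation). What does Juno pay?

Efficient allocation: Umbra→Slot 4 ($103), Harbor→Slot 2 ($70), Juno→Slot 7 ($148), Quanta→Slot 6 ($95); total welfare W = $416.
Juno receives Slot 7 at value $148, so the others get W − 148 = $268.
Without Juno: best allocation of the remaining 3 bidders over all 4 slots is Umbra→Slot 7 ($110), Harbor→Slot 4 ($103), Quanta→Slot 6 ($95), total $308.
VCG payment = (others' best without Juno) − (others' welfare with Juno) = 308 − 268 = $40.

Juno pays $40.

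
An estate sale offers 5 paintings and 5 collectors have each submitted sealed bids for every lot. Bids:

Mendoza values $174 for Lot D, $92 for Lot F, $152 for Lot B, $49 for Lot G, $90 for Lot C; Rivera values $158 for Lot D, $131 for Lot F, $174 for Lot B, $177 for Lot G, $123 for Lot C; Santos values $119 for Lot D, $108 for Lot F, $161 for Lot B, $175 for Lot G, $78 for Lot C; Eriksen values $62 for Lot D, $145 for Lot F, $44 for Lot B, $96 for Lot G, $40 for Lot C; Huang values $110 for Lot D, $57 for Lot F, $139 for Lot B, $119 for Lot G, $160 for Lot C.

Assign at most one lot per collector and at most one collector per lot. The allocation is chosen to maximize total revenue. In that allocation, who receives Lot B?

Optimal: Mendoza→Lot D ($174), Rivera→Lot B ($174), Santos→Lot G ($175), Eriksen→Lot F ($145), Huang→Lot C ($160) — total 174+174+175+145+160 = $828.
Row-greedy (each collector in turn takes its best remaining lot) gives $817, worse by 11.
Rivera's own top lot is Lot G ($177), but forcing Rivera→Lot G and reassigning the rest optimally gives only $817 — worse by 11.

Rivera receives Lot B.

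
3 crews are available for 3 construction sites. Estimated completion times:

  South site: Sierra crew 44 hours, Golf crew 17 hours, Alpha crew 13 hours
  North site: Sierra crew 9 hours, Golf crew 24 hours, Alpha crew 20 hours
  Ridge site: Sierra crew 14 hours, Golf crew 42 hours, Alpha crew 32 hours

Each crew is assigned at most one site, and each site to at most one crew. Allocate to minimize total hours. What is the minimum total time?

Minimum total: 51 hours

Optimal: Sierra crew→Ridge site (14 hours), Golf crew→South site (17 hours), Alpha crew→North site (20 hours) — total 14+17+20 = 51 hours.
Column-greedy (each site in turn goes to its cheapest remaining crew) gives 64 hours, worse by 13.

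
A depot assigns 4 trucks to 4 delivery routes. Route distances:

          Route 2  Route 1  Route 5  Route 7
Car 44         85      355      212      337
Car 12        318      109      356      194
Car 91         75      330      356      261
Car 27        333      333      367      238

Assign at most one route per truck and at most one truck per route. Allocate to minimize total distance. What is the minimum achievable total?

Treat this as an assignment problem: match each truck to one route.
Optimal: Car 44→Route 5 (212 km), Car 12→Route 1 (109 km), Car 91→Route 2 (75 km), Car 27→Route 7 (238 km) — total 212+109+75+238 = 634 km.
Row-greedy (each truck in turn takes its cheapest remaining route) gives 822 km, worse by 188.
Next-best assignment: Car 44→Route 2, Car 12→Route 1, Car 91→Route 5, Car 27→Route 7 = 788 km.
Swapping Car 27↔Car 12 (Car 27→Route 1 333 km, Car 12→Route 7 194 km) adds 180.

Min total: 634 km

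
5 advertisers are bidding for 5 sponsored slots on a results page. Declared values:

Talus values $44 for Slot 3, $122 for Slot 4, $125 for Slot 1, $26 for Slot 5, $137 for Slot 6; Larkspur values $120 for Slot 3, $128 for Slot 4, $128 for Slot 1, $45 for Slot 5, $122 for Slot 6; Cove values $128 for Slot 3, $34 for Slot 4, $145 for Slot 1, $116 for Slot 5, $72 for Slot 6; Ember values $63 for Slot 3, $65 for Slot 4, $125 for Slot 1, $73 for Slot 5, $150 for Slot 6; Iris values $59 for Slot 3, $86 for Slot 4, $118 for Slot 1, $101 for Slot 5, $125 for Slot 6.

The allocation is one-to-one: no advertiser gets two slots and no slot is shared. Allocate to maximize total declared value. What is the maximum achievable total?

Optimal: Talus→Slot 4 ($122), Larkspur→Slot 3 ($120), Cove→Slot 1 ($145), Ember→Slot 6 ($150), Iris→Slot 5 ($101) — total 122+120+145+150+101 = $638.
Row-greedy (each advertiser in turn takes its best remaining slot) gives $542, worse by 96.
Next-best assignment: Talus→Slot 1, Larkspur→Slot 4, Cove→Slot 3, Ember→Slot 6, Iris→Slot 5 = $632.

Maximum total: $638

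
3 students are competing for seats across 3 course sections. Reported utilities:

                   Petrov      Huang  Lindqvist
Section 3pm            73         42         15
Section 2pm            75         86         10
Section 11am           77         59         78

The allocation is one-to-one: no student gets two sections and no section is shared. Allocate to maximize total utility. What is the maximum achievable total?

Optimal: Petrov→Section 3pm (73 points), Huang→Section 2pm (86 points), Lindqvist→Section 11am (78 points) — total 73+86+78 = 237 points.
Row-greedy (each student in turn takes its best remaining section) gives 178 points, worse by 59.
Next-best assignment: Petrov→Section 2pm, Huang→Section 3pm, Lindqvist→Section 11am = 195 points.
Every other assignment is strictly worse.

Max total: 237 points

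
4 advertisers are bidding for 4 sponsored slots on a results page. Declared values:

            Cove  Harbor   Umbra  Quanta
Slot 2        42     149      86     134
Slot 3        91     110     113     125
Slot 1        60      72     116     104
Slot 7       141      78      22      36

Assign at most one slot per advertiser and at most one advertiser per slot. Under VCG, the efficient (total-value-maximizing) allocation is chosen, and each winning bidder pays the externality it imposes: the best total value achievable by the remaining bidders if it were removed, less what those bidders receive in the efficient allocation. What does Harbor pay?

Harbor pays $9.

Efficient allocation: Cove→Slot 7 ($141), Harbor→Slot 2 ($149), Umbra→Slot 1 ($116), Quanta→Slot 3 ($125); total welfare W = $531.
Harbor receives Slot 2 at value $149, so the others get W − 149 = $382.
Without Harbor: best allocation of the remaining 3 bidders over all 4 slots is Cove→Slot 7 ($141), Umbra→Slot 1 ($116), Quanta→Slot 2 ($134), total $391.
VCG payment = (others' best without Harbor) − (others' welfare with Harbor) = 391 − 382 = $9.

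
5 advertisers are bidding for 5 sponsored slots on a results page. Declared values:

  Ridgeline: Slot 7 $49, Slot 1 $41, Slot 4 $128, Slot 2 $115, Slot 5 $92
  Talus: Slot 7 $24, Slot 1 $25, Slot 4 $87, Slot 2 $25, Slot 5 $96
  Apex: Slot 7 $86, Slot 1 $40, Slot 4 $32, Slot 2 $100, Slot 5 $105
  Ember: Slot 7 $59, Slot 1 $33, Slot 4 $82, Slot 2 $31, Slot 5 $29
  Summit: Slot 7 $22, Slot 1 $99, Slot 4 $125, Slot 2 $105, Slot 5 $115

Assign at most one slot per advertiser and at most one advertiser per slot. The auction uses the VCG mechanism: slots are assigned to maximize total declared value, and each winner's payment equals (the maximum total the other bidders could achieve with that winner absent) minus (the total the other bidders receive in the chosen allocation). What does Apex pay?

Apex pays $13.

Efficient allocation: Ridgeline→Slot 4 ($128), Talus→Slot 5 ($96), Apex→Slot 2 ($100), Ember→Slot 7 ($59), Summit→Slot 1 ($99); total welfare W = $482.
Apex receives Slot 2 at value $100, so the others get W − 100 = $382.
Without Apex: best allocation of the remaining 4 bidders over all 5 slots is Ridgeline→Slot 2 ($115), Talus→Slot 5 ($96), Ember→Slot 7 ($59), Summit→Slot 4 ($125), total $395.
VCG payment = (others' best without Apex) − (others' welfare with Apex) = 395 − 382 = $13.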